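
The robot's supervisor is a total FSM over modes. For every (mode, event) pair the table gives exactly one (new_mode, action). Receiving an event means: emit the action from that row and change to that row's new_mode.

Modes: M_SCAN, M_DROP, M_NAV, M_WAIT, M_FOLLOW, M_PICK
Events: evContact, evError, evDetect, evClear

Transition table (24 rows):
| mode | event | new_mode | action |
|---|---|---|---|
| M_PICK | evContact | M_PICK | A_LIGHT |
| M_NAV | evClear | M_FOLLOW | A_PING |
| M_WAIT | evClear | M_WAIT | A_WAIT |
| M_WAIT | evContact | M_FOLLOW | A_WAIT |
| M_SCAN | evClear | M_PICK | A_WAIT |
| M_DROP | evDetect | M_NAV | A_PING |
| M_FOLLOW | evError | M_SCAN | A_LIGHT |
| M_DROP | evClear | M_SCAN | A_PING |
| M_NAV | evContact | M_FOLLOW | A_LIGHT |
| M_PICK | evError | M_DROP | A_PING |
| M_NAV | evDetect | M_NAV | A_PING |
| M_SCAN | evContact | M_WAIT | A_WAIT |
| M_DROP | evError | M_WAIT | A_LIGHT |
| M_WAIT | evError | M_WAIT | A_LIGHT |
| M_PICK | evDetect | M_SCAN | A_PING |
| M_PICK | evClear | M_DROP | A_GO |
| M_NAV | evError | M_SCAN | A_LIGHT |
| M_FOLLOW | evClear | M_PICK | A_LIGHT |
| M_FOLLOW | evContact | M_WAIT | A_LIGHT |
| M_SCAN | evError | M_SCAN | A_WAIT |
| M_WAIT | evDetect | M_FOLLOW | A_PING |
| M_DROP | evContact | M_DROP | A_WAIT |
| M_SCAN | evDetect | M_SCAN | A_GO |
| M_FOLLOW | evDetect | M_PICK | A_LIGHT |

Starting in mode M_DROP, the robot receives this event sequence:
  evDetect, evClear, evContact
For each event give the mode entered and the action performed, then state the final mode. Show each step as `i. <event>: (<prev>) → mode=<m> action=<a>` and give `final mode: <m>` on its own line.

final mode: M_WAIT

1. evDetect: (M_DROP) → mode=M_NAV action=A_PING
2. evClear: (M_NAV) → mode=M_FOLLOW action=A_PING
3. evContact: (M_FOLLOW) → mode=M_WAIT action=A_LIGHT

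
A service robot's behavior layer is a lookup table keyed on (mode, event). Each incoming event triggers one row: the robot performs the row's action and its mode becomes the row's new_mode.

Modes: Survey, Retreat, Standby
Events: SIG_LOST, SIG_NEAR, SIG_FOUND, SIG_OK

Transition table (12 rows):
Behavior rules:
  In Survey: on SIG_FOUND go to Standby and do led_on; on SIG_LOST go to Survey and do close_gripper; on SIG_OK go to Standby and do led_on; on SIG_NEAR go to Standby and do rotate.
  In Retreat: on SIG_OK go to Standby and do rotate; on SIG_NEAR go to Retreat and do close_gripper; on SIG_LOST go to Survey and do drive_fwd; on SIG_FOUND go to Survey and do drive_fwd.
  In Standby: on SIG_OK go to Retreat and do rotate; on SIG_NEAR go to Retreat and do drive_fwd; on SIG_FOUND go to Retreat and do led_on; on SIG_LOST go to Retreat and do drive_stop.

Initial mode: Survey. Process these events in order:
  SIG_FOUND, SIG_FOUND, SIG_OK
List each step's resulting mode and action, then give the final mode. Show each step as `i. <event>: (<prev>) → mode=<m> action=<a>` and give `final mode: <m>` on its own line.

final mode: Standby

1. SIG_FOUND: (Survey) → mode=Standby action=led_on
2. SIG_FOUND: (Standby) → mode=Retreat action=led_on
3. SIG_OK: (Retreat) → mode=Standby action=rotate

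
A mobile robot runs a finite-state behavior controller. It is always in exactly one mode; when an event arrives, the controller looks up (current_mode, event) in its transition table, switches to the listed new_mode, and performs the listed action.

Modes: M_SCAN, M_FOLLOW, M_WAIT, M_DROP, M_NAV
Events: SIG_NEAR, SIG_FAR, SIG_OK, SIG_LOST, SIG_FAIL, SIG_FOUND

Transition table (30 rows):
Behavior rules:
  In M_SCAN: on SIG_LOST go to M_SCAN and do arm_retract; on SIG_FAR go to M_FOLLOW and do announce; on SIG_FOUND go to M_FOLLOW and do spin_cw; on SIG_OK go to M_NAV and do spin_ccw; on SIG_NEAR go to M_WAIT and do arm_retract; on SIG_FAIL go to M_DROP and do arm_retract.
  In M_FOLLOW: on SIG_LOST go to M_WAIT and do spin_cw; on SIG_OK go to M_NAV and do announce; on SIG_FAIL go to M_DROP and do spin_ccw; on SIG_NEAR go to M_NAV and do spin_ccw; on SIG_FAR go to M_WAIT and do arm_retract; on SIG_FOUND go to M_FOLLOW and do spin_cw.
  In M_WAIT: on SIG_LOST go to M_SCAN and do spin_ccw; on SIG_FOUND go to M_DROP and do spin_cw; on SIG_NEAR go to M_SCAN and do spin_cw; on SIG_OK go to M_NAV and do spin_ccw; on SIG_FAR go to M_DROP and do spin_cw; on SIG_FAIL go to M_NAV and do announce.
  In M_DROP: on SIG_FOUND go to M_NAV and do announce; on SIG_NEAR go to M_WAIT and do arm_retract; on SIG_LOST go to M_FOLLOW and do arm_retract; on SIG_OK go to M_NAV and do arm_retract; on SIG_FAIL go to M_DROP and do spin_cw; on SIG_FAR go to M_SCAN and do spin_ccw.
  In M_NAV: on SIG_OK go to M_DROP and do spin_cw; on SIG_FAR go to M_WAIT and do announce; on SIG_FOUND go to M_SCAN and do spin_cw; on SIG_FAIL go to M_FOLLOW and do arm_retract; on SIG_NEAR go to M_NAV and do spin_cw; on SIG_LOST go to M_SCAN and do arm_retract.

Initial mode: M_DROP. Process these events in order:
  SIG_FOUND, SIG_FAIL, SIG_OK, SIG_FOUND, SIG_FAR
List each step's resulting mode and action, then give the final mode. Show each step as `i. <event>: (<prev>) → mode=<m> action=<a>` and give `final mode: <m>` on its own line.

final mode: M_FOLLOW

1. SIG_FOUND: (M_DROP) → mode=M_NAV action=announce
2. SIG_FAIL: (M_NAV) → mode=M_FOLLOW action=arm_retract
3. SIG_OK: (M_FOLLOW) → mode=M_NAV action=announce
4. SIG_FOUND: (M_NAV) → mode=M_SCAN action=spin_cw
5. SIG_FAR: (M_SCAN) → mode=M_FOLLOW action=announce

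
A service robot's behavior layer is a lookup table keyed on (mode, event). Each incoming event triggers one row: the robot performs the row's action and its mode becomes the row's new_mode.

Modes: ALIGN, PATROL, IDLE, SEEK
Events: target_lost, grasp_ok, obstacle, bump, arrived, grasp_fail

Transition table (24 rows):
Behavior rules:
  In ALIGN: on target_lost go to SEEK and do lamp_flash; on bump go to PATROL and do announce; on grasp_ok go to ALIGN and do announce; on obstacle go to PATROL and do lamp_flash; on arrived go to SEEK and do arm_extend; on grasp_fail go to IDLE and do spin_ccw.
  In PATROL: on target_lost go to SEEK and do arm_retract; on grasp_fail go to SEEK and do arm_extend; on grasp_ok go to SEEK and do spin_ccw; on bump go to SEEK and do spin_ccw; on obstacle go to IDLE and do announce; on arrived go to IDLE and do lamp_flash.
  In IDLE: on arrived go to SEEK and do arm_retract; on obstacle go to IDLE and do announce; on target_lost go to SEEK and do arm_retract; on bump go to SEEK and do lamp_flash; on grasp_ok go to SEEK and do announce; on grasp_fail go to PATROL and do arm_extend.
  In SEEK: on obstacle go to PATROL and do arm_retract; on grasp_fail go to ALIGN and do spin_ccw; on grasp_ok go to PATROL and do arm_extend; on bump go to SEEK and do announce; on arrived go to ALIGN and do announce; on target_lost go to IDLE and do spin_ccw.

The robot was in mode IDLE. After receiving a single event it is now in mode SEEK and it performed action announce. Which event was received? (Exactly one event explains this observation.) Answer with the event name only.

try target_lost: (IDLE, target_lost) → (SEEK, arm_retract)
try grasp_ok: (IDLE, grasp_ok) → (SEEK, announce)  ← matches
try obstacle: (IDLE, obstacle) → (IDLE, announce)
try bump: (IDLE, bump) → (SEEK, lamp_flash)
try arrived: (IDLE, arrived) → (SEEK, arm_retract)
try grasp_fail: (IDLE, grasp_fail) → (PATROL, arm_extend)

grasp_ok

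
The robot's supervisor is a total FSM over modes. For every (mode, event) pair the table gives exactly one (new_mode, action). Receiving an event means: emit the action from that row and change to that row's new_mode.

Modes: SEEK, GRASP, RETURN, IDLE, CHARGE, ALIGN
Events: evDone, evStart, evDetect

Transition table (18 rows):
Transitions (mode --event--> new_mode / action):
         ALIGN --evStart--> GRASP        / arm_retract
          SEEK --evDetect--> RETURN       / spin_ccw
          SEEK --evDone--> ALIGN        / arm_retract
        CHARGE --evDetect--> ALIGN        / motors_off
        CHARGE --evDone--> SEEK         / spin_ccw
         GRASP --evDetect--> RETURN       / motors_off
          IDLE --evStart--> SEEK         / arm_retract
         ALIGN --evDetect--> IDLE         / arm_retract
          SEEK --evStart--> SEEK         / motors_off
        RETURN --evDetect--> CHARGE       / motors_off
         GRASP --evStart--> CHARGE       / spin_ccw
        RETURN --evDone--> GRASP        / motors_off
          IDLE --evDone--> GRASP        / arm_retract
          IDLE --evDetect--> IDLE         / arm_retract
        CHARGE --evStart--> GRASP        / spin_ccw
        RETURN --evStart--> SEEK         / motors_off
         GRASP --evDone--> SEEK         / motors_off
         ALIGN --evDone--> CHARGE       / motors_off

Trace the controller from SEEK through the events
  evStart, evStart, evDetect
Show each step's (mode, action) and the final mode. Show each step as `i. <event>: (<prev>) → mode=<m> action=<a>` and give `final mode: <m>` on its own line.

final mode: RETURN

1. evStart: (SEEK) → mode=SEEK action=motors_off
2. evStart: (SEEK) → mode=SEEK action=motors_off
3. evDetect: (SEEK) → mode=RETURN action=spin_ccw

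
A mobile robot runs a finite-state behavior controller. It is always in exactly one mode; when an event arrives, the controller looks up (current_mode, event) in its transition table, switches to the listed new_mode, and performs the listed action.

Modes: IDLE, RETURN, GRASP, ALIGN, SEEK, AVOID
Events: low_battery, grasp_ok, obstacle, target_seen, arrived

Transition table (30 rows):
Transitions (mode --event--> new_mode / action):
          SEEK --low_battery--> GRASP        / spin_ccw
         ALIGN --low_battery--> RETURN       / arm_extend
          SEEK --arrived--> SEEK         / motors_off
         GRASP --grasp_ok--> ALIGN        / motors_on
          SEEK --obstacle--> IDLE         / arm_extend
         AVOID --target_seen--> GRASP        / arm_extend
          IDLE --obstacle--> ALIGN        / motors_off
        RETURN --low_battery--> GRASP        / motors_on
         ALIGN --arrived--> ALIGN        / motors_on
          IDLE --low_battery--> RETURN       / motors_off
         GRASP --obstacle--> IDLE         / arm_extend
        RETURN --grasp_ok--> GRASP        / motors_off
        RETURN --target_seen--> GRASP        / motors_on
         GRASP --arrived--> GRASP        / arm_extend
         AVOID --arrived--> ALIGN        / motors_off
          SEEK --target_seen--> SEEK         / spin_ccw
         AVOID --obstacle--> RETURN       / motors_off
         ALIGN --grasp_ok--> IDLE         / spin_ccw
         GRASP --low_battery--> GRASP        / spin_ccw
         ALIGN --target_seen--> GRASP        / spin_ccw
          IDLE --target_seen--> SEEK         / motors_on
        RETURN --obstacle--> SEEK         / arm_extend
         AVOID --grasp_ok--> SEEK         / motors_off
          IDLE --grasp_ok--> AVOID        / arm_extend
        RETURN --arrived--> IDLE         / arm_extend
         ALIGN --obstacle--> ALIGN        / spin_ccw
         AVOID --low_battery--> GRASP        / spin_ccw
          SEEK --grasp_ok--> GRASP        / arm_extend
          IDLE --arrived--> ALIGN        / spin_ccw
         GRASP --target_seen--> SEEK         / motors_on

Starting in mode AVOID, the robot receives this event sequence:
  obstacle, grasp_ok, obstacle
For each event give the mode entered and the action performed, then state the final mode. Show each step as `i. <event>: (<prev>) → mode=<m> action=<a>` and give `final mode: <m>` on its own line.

final mode: IDLE

1. obstacle: (AVOID) → mode=RETURN action=motors_off
2. grasp_ok: (RETURN) → mode=GRASP action=motors_off
3. obstacle: (GRASP) → mode=IDLE action=arm_extend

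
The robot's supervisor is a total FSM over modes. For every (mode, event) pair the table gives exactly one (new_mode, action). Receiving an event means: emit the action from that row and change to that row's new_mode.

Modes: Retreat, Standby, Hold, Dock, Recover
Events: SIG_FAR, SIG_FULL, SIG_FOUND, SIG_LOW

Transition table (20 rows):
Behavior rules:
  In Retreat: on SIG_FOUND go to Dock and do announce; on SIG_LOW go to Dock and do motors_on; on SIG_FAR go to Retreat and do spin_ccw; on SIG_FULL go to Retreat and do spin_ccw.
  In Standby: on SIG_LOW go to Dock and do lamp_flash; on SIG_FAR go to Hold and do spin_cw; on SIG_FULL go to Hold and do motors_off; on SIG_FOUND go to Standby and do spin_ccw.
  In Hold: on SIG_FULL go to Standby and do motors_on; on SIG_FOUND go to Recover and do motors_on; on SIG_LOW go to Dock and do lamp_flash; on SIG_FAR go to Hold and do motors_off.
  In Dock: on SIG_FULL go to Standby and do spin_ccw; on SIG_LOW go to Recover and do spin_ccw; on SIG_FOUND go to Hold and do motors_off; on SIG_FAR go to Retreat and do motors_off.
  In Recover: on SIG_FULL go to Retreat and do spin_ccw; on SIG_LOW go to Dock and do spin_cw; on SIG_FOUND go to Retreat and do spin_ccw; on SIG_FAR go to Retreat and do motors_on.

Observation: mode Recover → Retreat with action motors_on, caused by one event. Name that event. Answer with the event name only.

SIG_FAR

try SIG_FAR: (Recover, SIG_FAR) → (Retreat, motors_on)  ← matches
try SIG_FULL: (Recover, SIG_FULL) → (Retreat, spin_ccw)
try SIG_FOUND: (Recover, SIG_FOUND) → (Retreat, spin_ccw)
try SIG_LOW: (Recover, SIG_LOW) → (Dock, spin_cw)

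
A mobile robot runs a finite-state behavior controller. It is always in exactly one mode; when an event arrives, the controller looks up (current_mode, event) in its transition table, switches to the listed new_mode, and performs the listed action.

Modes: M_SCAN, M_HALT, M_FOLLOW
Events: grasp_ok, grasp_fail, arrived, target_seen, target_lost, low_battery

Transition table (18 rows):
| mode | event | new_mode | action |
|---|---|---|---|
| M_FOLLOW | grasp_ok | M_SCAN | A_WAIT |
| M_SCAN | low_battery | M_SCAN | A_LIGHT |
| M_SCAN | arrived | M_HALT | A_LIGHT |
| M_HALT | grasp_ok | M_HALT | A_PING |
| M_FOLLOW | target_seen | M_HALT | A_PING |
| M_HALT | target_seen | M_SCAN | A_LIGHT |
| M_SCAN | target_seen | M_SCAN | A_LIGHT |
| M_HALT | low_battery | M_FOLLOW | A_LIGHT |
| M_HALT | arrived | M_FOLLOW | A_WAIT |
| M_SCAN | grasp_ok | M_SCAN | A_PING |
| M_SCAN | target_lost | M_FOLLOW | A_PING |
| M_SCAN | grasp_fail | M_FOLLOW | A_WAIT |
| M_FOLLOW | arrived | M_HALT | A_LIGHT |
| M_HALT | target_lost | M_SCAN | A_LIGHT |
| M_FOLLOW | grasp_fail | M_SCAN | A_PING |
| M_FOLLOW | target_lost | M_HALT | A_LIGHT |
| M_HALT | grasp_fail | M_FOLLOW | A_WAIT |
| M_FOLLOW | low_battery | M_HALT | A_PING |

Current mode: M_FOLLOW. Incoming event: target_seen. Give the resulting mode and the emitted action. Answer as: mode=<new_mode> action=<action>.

mode=M_HALT action=A_PING

current mode = M_FOLLOW; filter table to that mode:
  (M_FOLLOW, grasp_ok) → (M_SCAN, A_WAIT)
  (M_FOLLOW, target_seen) → (M_HALT, A_PING)  ← event matches
  (M_FOLLOW, arrived) → (M_HALT, A_LIGHT)
  (M_FOLLOW, grasp_fail) → (M_SCAN, A_PING)
  (M_FOLLOW, target_lost) → (M_HALT, A_LIGHT)
  (M_FOLLOW, low_battery) → (M_HALT, A_PING)
event = target_seen selects (M_HALT, A_PING)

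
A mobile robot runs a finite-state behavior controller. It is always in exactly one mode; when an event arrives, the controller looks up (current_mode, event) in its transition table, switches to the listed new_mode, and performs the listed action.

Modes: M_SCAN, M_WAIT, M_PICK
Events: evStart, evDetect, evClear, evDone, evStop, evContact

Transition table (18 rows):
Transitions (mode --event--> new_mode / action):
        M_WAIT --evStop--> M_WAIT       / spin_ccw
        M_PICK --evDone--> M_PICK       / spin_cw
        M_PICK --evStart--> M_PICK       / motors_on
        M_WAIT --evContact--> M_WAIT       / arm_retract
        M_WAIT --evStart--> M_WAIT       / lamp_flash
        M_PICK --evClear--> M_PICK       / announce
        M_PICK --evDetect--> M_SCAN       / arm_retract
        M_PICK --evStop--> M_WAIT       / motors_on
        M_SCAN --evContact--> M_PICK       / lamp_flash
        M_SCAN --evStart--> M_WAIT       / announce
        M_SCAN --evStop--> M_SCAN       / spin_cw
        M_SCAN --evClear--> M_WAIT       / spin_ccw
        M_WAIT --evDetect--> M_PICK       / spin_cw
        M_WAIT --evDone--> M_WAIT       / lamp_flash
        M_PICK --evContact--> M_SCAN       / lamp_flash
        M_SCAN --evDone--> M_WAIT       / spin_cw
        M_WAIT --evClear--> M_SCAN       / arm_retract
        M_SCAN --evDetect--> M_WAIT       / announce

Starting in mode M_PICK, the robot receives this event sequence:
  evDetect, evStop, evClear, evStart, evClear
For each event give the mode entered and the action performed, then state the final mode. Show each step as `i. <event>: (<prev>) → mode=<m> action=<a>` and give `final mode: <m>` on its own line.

final mode: M_SCAN

1. evDetect: (M_PICK) → mode=M_SCAN action=arm_retract
2. evStop: (M_SCAN) → mode=M_SCAN action=spin_cw
3. evClear: (M_SCAN) → mode=M_WAIT action=spin_ccw
4. evStart: (M_WAIT) → mode=M_WAIT action=lamp_flash
5. evClear: (M_WAIT) → mode=M_SCAN action=arm_retract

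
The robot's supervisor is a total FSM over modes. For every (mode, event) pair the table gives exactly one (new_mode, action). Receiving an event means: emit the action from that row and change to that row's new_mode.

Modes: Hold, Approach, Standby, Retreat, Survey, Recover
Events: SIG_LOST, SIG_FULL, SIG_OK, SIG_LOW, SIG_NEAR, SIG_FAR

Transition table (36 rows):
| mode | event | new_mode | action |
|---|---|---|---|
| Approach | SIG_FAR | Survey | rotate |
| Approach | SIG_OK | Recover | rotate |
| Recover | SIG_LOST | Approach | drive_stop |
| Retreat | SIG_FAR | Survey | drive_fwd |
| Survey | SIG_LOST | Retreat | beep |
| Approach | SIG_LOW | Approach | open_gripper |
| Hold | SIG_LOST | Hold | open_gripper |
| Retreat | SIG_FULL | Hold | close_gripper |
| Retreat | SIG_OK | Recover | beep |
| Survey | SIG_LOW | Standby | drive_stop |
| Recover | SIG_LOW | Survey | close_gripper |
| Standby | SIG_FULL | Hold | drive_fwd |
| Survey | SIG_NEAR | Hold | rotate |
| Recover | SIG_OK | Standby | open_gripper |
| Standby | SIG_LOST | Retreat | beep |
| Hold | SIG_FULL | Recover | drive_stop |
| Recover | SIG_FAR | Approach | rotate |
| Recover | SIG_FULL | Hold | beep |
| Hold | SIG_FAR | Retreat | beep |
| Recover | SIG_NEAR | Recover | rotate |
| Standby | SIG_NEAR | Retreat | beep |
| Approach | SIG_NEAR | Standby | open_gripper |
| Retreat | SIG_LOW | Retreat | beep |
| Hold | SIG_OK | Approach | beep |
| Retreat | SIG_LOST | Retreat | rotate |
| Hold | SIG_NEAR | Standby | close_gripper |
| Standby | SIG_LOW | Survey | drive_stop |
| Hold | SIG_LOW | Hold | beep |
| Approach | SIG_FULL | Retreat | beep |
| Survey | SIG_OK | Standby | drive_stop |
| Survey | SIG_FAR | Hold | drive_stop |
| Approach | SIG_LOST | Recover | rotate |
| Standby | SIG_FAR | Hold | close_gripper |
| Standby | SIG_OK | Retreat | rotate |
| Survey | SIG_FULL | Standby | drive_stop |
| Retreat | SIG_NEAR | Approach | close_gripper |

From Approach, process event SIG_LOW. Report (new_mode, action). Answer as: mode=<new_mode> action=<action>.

current mode = Approach; filter table to that mode:
  (Approach, SIG_FAR) → (Survey, rotate)
  (Approach, SIG_OK) → (Recover, rotate)
  (Approach, SIG_LOW) → (Approach, open_gripper)  ← event matches
  (Approach, SIG_NEAR) → (Standby, open_gripper)
  (Approach, SIG_FULL) → (Retreat, beep)
  (Approach, SIG_LOST) → (Recover, rotate)
event = SIG_LOW selects (Approach, open_gripper)

mode=Approach action=open_gripper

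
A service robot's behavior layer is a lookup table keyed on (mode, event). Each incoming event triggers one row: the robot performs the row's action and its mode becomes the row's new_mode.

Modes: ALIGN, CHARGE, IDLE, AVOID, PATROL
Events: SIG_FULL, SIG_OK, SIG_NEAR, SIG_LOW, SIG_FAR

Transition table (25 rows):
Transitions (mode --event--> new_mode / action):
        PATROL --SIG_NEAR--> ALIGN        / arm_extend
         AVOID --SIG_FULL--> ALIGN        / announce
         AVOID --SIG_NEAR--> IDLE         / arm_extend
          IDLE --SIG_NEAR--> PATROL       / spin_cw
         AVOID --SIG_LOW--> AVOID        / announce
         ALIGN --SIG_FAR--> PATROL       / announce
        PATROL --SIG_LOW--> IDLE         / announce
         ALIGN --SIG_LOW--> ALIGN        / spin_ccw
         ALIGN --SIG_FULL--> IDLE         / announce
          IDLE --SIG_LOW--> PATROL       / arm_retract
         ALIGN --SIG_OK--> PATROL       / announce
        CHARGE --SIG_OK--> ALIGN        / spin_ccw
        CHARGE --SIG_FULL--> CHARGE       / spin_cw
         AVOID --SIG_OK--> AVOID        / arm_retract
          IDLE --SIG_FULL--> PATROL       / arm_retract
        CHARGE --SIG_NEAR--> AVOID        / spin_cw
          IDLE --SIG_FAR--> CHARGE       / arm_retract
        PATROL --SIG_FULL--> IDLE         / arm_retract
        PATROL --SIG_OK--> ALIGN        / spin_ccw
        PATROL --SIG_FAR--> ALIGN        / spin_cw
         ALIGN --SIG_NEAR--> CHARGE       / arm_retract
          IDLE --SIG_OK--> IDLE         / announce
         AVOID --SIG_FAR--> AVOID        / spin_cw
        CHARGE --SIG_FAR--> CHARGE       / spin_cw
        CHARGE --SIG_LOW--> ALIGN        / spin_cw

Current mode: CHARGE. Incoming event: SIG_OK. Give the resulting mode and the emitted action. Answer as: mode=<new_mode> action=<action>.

current mode = CHARGE; filter table to that mode:
  (CHARGE, SIG_OK) → (ALIGN, spin_ccw)  ← event matches
  (CHARGE, SIG_FULL) → (CHARGE, spin_cw)
  (CHARGE, SIG_NEAR) → (AVOID, spin_cw)
  (CHARGE, SIG_FAR) → (CHARGE, spin_cw)
  (CHARGE, SIG_LOW) → (ALIGN, spin_cw)
event = SIG_OK selects (ALIGN, spin_ccw)

mode=ALIGN action=spin_ccw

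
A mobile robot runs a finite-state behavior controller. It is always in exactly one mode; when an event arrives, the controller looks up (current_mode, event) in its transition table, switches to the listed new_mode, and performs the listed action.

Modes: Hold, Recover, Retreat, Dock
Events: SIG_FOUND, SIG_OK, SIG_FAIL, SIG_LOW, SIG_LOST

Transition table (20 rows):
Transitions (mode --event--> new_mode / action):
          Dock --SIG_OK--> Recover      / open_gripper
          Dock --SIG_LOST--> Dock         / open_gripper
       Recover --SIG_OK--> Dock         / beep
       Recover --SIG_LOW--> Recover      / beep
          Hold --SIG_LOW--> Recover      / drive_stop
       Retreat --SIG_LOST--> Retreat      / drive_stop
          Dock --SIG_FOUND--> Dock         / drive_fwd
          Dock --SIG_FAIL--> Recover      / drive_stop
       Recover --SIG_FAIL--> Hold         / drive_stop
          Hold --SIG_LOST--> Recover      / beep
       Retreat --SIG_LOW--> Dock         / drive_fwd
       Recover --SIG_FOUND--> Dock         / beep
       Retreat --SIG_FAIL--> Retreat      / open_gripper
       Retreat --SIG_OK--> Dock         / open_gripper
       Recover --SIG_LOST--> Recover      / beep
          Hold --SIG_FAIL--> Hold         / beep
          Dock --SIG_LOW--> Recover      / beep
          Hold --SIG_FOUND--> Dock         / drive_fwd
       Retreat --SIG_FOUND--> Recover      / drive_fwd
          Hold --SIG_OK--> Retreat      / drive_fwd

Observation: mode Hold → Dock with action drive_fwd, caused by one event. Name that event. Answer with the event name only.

SIG_FOUND

try SIG_FOUND: (Hold, SIG_FOUND) → (Dock, drive_fwd)  ← matches
try SIG_OK: (Hold, SIG_OK) → (Retreat, drive_fwd)
try SIG_FAIL: (Hold, SIG_FAIL) → (Hold, beep)
try SIG_LOW: (Hold, SIG_LOW) → (Recover, drive_stop)
try SIG_LOST: (Hold, SIG_LOST) → (Recover, beep)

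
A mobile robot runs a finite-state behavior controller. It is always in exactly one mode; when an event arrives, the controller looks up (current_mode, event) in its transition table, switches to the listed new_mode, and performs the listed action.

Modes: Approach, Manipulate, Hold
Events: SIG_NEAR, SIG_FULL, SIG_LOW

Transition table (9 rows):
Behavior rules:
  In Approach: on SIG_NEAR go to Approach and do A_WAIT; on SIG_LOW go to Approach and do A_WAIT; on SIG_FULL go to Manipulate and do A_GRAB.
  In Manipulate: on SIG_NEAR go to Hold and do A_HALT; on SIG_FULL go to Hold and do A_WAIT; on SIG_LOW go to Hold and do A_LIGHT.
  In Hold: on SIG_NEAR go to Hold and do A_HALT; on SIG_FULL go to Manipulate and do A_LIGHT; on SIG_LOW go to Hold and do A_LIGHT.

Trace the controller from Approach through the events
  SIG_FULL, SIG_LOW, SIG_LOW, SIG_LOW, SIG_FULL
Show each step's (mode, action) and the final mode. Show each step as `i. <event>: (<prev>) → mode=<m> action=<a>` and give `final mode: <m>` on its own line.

final mode: Manipulate

1. SIG_FULL: (Approach) → mode=Manipulate action=A_GRAB
2. SIG_LOW: (Manipulate) → mode=Hold action=A_LIGHT
3. SIG_LOW: (Hold) → mode=Hold action=A_LIGHT
4. SIG_LOW: (Hold) → mode=Hold action=A_LIGHT
5. SIG_FULL: (Hold) → mode=Manipulate action=A_LIGHT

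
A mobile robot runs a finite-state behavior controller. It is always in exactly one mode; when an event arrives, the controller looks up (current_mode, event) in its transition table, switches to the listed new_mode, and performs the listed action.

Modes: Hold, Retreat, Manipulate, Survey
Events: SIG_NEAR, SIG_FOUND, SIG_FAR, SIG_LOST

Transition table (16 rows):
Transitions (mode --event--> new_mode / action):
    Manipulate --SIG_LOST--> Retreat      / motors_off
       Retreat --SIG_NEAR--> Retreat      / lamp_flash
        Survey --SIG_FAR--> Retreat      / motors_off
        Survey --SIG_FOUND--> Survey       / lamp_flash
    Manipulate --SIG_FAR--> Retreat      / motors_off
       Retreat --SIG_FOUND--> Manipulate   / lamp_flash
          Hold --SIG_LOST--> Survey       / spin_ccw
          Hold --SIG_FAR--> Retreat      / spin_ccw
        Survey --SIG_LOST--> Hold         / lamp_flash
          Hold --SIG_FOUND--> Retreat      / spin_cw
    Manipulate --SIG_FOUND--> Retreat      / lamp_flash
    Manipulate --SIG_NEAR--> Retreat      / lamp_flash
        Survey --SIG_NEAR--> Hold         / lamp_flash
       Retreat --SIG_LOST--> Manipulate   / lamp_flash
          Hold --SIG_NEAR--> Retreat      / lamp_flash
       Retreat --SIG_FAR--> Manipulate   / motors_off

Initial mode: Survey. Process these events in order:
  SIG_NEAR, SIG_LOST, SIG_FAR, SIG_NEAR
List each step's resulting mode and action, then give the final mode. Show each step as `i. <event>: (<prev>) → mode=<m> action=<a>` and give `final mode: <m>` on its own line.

1. SIG_NEAR: (Survey) → mode=Hold action=lamp_flash
2. SIG_LOST: (Hold) → mode=Survey action=spin_ccw
3. SIG_FAR: (Survey) → mode=Retreat action=motors_off
4. SIG_NEAR: (Retreat) → mode=Retreat action=lamp_flash

final mode: Retreat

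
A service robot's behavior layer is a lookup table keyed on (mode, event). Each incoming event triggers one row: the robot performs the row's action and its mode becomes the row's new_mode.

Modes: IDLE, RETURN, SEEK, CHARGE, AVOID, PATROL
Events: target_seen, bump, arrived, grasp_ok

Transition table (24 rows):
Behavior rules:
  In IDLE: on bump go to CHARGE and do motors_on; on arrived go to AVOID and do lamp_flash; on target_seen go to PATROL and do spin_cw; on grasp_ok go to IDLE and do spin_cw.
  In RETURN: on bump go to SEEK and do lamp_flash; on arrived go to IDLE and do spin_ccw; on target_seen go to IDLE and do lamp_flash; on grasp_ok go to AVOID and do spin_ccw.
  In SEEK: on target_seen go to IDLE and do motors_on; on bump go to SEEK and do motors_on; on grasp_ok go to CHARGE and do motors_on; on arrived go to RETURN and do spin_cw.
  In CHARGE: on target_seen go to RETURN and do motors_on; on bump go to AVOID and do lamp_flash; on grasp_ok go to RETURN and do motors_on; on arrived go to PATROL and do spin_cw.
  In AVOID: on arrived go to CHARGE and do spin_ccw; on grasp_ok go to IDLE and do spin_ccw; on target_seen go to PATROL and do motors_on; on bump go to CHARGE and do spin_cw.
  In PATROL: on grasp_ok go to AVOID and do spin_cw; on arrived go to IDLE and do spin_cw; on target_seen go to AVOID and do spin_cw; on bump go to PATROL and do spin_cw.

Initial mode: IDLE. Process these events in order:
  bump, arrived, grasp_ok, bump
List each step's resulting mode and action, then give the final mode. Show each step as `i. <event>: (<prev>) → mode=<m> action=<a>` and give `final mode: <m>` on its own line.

final mode: CHARGE

1. bump: (IDLE) → mode=CHARGE action=motors_on
2. arrived: (CHARGE) → mode=PATROL action=spin_cw
3. grasp_ok: (PATROL) → mode=AVOID action=spin_cw
4. bump: (AVOID) → mode=CHARGE action=spin_cw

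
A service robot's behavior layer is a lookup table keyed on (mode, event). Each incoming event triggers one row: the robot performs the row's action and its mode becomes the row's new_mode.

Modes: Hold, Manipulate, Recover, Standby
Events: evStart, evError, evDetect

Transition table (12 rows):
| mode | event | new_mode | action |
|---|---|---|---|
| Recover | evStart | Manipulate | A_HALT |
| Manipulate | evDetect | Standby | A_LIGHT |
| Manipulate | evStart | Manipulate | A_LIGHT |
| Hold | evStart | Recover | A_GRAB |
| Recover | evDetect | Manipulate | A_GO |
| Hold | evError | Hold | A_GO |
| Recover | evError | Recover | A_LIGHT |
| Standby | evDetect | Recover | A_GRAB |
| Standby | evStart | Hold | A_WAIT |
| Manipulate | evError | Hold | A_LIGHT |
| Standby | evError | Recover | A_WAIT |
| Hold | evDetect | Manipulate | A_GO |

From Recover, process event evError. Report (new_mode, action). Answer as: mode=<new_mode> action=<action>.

mode=Recover action=A_LIGHT

current mode = Recover; filter table to that mode:
  (Recover, evStart) → (Manipulate, A_HALT)
  (Recover, evDetect) → (Manipulate, A_GO)
  (Recover, evError) → (Recover, A_LIGHT)  ← event matches
event = evError selects (Recover, A_LIGHT)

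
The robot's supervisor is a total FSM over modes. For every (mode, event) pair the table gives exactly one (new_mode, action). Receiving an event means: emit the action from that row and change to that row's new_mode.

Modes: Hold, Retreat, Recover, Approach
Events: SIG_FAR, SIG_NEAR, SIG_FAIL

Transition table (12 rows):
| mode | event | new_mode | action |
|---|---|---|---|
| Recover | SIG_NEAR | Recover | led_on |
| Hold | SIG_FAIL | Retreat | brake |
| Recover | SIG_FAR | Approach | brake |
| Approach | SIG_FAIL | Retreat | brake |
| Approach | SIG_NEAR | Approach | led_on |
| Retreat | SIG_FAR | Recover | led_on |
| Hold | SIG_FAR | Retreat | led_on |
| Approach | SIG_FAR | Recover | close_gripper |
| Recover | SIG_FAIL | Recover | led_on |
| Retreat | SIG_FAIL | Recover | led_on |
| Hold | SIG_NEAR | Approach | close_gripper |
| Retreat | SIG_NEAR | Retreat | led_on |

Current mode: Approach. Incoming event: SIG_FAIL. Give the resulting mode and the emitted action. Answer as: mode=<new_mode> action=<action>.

current mode = Approach; filter table to that mode:
  (Approach, SIG_FAIL) → (Retreat, brake)  ← event matches
  (Approach, SIG_NEAR) → (Approach, led_on)
  (Approach, SIG_FAR) → (Recover, close_gripper)
event = SIG_FAIL selects (Retreat, brake)

mode=Retreat action=brake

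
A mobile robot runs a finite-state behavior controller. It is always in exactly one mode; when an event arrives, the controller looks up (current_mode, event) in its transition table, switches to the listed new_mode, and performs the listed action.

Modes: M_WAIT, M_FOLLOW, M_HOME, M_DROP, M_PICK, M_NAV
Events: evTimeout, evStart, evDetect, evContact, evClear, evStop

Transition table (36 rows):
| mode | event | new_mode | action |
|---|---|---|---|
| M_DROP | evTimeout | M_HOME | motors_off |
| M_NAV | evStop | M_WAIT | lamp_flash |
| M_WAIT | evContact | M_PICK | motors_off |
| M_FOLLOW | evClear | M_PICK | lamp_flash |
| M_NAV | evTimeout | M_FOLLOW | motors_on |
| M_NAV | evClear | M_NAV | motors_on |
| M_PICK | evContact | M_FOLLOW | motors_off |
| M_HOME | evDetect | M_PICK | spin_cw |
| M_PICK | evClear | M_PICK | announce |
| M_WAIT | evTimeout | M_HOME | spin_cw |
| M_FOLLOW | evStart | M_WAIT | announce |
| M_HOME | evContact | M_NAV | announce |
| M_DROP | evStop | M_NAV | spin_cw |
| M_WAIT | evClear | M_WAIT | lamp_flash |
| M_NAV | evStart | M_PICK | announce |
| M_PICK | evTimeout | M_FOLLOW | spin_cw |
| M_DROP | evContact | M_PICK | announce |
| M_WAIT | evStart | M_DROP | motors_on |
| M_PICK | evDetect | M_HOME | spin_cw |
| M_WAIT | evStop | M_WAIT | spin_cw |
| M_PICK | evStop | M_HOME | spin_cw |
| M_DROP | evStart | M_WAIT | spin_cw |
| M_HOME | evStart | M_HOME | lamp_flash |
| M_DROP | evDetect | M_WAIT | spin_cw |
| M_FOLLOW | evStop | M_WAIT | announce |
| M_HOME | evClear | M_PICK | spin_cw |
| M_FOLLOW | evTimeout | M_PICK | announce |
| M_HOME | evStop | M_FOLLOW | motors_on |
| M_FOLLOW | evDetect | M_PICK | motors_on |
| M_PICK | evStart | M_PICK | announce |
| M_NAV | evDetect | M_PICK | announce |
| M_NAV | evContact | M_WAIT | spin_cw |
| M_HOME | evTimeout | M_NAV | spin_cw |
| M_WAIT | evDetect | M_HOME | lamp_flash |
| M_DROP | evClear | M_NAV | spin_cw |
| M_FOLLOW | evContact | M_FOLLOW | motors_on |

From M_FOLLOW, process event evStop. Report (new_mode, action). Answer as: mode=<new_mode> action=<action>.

mode=M_WAIT action=announce

current mode = M_FOLLOW; filter table to that mode:
  (M_FOLLOW, evClear) → (M_PICK, lamp_flash)
  (M_FOLLOW, evStart) → (M_WAIT, announce)
  (M_FOLLOW, evStop) → (M_WAIT, announce)  ← event matches
  (M_FOLLOW, evTimeout) → (M_PICK, announce)
  (M_FOLLOW, evDetect) → (M_PICK, motors_on)
  (M_FOLLOW, evContact) → (M_FOLLOW, motors_on)
event = evStop selects (M_WAIT, announce)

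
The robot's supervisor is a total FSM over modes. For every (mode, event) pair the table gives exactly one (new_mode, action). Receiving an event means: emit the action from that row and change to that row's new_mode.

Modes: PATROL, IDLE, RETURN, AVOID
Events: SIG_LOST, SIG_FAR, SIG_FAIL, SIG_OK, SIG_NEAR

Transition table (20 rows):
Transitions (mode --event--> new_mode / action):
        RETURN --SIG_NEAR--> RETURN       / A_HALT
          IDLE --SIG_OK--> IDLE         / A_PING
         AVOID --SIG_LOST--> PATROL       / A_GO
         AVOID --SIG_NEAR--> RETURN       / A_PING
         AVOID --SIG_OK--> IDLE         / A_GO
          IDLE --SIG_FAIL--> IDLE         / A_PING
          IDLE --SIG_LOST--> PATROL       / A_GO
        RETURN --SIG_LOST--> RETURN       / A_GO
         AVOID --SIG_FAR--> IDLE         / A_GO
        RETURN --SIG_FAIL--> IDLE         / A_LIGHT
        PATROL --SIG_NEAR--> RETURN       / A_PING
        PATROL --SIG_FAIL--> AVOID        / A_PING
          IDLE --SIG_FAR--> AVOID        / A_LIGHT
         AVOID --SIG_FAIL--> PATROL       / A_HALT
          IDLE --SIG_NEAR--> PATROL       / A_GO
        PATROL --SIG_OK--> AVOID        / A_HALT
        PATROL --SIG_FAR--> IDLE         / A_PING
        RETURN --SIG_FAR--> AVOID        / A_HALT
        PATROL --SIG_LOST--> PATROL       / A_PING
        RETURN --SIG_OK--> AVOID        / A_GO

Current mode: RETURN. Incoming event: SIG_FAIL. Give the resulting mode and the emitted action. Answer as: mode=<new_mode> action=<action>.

mode=IDLE action=A_LIGHT

current mode = RETURN; filter table to that mode:
  (RETURN, SIG_NEAR) → (RETURN, A_HALT)
  (RETURN, SIG_LOST) → (RETURN, A_GO)
  (RETURN, SIG_FAIL) → (IDLE, A_LIGHT)  ← event matches
  (RETURN, SIG_FAR) → (AVOID, A_HALT)
  (RETURN, SIG_OK) → (AVOID, A_GO)
event = SIG_FAIL selects (IDLE, A_LIGHT)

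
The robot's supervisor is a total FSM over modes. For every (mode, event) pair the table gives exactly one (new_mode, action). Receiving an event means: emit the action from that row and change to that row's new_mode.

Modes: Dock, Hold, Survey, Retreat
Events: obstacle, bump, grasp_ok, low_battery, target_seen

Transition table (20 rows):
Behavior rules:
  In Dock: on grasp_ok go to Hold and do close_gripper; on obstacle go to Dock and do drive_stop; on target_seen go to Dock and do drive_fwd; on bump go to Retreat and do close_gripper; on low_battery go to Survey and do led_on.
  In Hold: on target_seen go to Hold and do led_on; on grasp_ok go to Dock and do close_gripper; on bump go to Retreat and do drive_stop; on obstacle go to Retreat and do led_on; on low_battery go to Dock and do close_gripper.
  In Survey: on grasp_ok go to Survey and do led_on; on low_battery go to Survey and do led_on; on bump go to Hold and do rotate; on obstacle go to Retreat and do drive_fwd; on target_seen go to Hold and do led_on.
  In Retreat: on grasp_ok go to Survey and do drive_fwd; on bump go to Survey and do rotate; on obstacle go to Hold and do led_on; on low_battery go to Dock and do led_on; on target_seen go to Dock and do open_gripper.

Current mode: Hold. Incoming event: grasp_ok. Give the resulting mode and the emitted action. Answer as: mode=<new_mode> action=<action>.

current mode = Hold; filter table to that mode:
  (Hold, target_seen) → (Hold, led_on)
  (Hold, grasp_ok) → (Dock, close_gripper)  ← event matches
  (Hold, bump) → (Retreat, drive_stop)
  (Hold, obstacle) → (Retreat, led_on)
  (Hold, low_battery) → (Dock, close_gripper)
event = grasp_ok selects (Dock, close_gripper)

mode=Dock action=close_gripper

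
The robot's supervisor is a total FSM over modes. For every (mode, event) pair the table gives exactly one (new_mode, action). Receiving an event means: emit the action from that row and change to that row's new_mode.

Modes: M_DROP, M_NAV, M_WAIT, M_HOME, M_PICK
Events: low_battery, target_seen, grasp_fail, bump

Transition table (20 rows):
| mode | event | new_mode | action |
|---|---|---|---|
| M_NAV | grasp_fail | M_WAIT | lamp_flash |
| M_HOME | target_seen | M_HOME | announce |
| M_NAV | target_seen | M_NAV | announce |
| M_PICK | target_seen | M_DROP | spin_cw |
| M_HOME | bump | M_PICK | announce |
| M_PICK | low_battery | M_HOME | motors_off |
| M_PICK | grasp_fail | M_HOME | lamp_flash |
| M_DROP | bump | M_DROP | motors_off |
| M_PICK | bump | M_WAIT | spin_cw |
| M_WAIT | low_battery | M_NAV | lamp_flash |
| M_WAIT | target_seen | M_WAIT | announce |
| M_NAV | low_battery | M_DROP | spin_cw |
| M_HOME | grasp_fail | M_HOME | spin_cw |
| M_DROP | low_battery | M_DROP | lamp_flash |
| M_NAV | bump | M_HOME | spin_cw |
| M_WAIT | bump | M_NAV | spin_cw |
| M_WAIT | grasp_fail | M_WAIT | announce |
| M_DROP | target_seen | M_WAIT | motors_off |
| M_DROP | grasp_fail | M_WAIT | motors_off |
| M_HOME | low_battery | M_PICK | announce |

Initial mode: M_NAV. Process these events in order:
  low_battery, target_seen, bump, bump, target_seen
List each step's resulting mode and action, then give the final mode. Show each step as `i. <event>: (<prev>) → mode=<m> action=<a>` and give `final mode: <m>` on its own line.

final mode: M_HOME

1. low_battery: (M_NAV) → mode=M_DROP action=spin_cw
2. target_seen: (M_DROP) → mode=M_WAIT action=motors_off
3. bump: (M_WAIT) → mode=M_NAV action=spin_cw
4. bump: (M_NAV) → mode=M_HOME action=spin_cw
5. target_seen: (M_HOME) → mode=M_HOME action=announce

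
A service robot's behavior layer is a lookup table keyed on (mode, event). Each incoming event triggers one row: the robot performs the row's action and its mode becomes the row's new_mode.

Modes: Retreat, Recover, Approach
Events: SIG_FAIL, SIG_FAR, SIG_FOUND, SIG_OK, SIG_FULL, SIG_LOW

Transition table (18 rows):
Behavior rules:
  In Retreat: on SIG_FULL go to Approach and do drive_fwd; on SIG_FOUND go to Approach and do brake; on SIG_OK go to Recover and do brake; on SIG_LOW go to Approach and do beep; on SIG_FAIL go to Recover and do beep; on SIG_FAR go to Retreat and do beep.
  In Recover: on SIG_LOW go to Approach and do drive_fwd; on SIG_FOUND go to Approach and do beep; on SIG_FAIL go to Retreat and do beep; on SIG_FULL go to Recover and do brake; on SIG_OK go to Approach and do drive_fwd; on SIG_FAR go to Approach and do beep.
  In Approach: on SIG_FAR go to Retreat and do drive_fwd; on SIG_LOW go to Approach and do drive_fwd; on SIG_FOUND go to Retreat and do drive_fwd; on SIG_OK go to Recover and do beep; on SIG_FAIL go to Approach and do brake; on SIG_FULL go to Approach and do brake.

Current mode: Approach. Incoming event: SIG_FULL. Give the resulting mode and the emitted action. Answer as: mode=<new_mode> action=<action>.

mode=Approach action=brake

current mode = Approach; filter table to that mode:
  (Approach, SIG_FAR) → (Retreat, drive_fwd)
  (Approach, SIG_LOW) → (Approach, drive_fwd)
  (Approach, SIG_FOUND) → (Retreat, drive_fwd)
  (Approach, SIG_OK) → (Recover, beep)
  (Approach, SIG_FAIL) → (Approach, brake)
  (Approach, SIG_FULL) → (Approach, brake)  ← event matches
event = SIG_FULL selects (Approach, brake)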